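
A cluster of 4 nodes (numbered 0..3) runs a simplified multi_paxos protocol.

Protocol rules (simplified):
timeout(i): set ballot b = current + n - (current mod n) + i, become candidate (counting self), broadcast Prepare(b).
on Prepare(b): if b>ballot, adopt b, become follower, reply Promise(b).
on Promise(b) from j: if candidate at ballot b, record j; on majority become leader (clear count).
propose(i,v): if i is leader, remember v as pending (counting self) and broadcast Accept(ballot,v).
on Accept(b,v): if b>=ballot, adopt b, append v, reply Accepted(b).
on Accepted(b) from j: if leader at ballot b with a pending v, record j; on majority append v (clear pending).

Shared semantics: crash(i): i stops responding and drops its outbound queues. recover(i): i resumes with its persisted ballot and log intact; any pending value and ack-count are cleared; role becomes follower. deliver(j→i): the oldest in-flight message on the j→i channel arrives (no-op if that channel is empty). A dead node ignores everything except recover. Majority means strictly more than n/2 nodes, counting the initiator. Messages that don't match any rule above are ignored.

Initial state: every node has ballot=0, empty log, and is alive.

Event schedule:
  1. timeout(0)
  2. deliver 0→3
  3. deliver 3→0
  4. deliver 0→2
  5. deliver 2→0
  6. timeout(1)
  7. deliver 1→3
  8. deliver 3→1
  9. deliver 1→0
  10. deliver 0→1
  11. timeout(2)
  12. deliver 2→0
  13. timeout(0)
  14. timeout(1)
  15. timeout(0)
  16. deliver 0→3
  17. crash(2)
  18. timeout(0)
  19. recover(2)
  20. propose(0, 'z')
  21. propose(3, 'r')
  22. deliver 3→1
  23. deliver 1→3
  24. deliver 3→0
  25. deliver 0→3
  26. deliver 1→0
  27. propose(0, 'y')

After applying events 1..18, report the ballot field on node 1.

[1] timeout(0) → N0(cand b4 [-])
[2] deliver 0→3 → N3(foll b4 [-])
[3] deliver 3→0 → ∅
[4] deliver 0→2 → N2(foll b4 [-])
[5] deliver 2→0 → N0(lead b4 [-])
[6] timeout(1) → N1(cand b5 [-])
[7] deliver 1→3 → N3(foll b5 [-])
[8] deliver 3→1 → ∅
[9] deliver 1→0 → N0(foll b5 [-])
[10] deliver 0→1 → ∅
[11] timeout(2) → N2(cand b10 [-])
[12] deliver 2→0 → N0(foll b10 [-])
[13] timeout(0) → N0(cand b12 [-])
[14] timeout(1) → N1(cand b9 [-])
[15] timeout(0) → N0(cand b16 [-])
[16] deliver 0→3 → N3(foll b12 [-])
[17] crash(2) → N2(✗cand b10 [-])
[18] timeout(0) → N0(cand b20 [-])

9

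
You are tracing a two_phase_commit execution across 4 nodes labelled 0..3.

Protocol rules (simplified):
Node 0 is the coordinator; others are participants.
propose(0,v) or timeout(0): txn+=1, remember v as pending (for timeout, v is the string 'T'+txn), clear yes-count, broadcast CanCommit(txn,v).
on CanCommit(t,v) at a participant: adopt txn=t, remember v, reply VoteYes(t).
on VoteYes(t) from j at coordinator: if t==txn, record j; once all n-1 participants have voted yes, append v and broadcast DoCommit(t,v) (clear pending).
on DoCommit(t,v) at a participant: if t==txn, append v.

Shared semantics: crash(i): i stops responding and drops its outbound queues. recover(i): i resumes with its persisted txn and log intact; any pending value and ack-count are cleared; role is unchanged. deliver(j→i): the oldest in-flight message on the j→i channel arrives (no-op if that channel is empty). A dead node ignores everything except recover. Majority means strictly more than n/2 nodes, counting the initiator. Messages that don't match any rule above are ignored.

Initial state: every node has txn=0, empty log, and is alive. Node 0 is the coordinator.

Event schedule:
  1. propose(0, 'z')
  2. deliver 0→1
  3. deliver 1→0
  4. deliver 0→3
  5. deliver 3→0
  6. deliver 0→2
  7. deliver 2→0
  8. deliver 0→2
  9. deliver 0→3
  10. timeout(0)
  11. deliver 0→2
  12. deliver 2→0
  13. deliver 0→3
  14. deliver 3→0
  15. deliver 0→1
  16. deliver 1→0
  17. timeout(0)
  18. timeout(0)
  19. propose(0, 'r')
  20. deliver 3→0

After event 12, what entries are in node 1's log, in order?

empty

[1] propose(0,'z') → N0(coor t1 [-])
[2] deliver 0→1 → N1(part t1 [-])
[3] deliver 1→0 → ∅
[4] deliver 0→3 → N3(part t1 [-])
[5] deliver 3→0 → ∅
[6] deliver 0→2 → N2(part t1 [-])
[7] deliver 2→0 → N0(coor t1 [z])
[8] deliver 0→2 → N2(part t1 [z])
[9] deliver 0→3 → N3(part t1 [z])
[10] timeout(0) → N0(coor t2 [z])
[11] deliver 0→2 → N2(part t2 [z])
[12] deliver 2→0 → ∅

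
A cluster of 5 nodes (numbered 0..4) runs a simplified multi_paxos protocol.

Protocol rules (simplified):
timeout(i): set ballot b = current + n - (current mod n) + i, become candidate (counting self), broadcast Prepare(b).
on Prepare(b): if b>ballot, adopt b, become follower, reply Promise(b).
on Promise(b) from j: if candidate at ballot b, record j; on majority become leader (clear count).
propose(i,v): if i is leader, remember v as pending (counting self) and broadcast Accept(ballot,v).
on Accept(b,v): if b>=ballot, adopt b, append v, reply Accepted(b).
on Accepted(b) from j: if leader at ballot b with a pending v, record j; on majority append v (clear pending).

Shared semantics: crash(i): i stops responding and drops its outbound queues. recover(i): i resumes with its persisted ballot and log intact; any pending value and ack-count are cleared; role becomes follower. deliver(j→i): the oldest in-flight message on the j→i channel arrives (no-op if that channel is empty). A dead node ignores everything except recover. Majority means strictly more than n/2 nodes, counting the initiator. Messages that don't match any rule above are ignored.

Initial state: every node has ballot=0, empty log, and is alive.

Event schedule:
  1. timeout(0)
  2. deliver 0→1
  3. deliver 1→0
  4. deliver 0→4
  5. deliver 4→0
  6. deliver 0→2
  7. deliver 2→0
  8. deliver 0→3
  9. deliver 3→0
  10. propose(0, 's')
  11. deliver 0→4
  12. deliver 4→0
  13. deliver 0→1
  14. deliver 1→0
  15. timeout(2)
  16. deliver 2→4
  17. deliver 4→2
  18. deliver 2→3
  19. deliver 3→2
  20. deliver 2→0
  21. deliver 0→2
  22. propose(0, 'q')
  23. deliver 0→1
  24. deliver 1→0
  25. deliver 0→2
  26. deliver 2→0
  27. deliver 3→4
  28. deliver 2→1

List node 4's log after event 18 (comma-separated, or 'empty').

[1] timeout(0) → N0(cand b5 [-])
[2] deliver 0→1 → N1(foll b5 [-])
[3] deliver 1→0 → ∅
[4] deliver 0→4 → N4(foll b5 [-])
[5] deliver 4→0 → N0(lead b5 [-])
[6] deliver 0→2 → N2(foll b5 [-])
[7] deliver 2→0 → ∅
[8] deliver 0→3 → N3(foll b5 [-])
[9] deliver 3→0 → ∅
[10] propose(0,'s') → ∅
[11] deliver 0→4 → N4(foll b5 [s])
[12] deliver 4→0 → ∅
[13] deliver 0→1 → N1(foll b5 [s])
[14] deliver 1→0 → N0(lead b5 [s])
[15] timeout(2) → N2(cand b12 [-])
[16] deliver 2→4 → N4(foll b12 [s])
[17] deliver 4→2 → ∅
[18] deliver 2→3 → N3(foll b12 [-])

s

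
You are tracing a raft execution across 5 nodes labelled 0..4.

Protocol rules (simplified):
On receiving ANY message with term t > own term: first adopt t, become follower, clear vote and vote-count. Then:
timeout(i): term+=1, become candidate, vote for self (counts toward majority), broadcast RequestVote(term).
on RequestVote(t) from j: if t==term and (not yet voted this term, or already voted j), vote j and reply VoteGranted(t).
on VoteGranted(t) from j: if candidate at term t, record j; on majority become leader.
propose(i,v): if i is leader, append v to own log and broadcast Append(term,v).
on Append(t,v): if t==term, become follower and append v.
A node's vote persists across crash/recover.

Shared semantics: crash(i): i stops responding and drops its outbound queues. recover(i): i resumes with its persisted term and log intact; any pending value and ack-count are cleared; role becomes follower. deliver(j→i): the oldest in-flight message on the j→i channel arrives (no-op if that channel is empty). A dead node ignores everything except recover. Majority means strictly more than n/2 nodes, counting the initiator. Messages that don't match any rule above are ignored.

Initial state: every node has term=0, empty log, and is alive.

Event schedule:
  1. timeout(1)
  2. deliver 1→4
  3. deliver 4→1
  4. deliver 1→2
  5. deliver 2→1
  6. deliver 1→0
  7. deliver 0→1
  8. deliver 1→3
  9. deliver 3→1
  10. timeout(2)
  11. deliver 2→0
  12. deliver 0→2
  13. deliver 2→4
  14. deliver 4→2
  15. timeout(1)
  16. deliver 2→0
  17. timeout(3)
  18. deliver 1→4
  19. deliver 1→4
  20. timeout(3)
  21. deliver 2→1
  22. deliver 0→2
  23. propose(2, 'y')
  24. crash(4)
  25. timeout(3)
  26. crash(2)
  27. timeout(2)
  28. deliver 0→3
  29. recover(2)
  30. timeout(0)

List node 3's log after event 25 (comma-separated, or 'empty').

after 1 — timeout(1): n1:cand/t1/[-]
after 2 — deliver 1→4: n4:foll/t1/[-]
after 3 — deliver 4→1: ·
after 4 — deliver 1→2: n2:foll/t1/[-]
after 5 — deliver 2→1: n1:lead/t1/[-]
after 6 — deliver 1→0: n0:foll/t1/[-]
after 7 — deliver 0→1: ·
after 8 — deliver 1→3: n3:foll/t1/[-]
after 9 — deliver 3→1: ·
after 10 — timeout(2): n2:cand/t2/[-]
after 11 — deliver 2→0: n0:foll/t2/[-]
after 12 — deliver 0→2: ·
after 13 — deliver 2→4: n4:foll/t2/[-]
after 14 — deliver 4→2: n2:lead/t2/[-]
after 15 — timeout(1): n1:cand/t2/[-]
after 16 — deliver 2→0: ·
after 17 — timeout(3): n3:cand/t2/[-]
after 18 — deliver 1→4: ·
after 19 — deliver 1→4: ·
after 20 — timeout(3): n3:cand/t3/[-]
after 21 — deliver 2→1: ·
after 22 — deliver 0→2: ·
after 23 — propose(2,'y'): n2:lead/t2/[y]
after 24 — crash(4): n4:✗foll/t2/[-]
after 25 — timeout(3): n3:cand/t4/[-]

empty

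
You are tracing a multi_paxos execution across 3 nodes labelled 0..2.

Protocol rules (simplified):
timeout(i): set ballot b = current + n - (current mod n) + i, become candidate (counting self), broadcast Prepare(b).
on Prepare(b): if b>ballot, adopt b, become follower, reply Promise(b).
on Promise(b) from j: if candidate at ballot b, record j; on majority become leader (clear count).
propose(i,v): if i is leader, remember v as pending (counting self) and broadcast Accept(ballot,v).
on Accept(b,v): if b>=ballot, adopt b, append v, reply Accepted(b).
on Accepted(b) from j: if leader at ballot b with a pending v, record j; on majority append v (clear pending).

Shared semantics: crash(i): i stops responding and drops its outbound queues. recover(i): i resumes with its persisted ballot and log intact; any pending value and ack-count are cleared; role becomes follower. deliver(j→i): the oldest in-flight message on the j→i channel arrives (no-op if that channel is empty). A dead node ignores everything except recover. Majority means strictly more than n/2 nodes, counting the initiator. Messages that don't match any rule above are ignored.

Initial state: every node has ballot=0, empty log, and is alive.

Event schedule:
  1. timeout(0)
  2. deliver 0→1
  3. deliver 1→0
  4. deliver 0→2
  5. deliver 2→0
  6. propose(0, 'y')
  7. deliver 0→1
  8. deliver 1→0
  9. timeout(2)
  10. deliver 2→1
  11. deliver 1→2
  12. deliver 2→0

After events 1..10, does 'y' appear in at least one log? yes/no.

yes

after 1 — timeout(0): n0:cand/b3/[-]
after 2 — deliver 0→1: n1:foll/b3/[-]
after 3 — deliver 1→0: n0:lead/b3/[-]
after 4 — deliver 0→2: n2:foll/b3/[-]
after 5 — deliver 2→0: ·
after 6 — propose(0,'y'): ·
after 7 — deliver 0→1: n1:foll/b3/[y]
after 8 — deliver 1→0: n0:lead/b3/[y]
after 9 — timeout(2): n2:cand/b8/[-]
after 10 — deliver 2→1: n1:foll/b8/[y]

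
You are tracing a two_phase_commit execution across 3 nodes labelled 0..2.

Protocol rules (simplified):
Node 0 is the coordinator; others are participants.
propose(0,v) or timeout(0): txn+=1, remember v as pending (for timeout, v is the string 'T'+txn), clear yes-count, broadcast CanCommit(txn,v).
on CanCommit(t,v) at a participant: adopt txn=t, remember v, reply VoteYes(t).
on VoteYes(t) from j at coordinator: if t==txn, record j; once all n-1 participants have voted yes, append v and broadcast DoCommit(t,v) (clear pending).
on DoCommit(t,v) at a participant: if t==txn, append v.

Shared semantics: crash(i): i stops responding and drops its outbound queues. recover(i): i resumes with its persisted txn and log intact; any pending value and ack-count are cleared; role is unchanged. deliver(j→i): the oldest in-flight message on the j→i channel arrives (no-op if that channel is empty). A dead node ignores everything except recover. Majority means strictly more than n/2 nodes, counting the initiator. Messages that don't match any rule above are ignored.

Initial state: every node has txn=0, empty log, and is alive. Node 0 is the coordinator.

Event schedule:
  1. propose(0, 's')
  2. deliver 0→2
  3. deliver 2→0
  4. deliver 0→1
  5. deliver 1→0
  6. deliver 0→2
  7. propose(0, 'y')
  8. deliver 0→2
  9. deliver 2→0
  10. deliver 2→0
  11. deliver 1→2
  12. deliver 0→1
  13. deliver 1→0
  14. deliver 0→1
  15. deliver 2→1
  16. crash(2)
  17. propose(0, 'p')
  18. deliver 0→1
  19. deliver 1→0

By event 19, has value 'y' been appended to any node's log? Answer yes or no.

[1] propose(0,'s') → N0(coor t1 [-])
[2] deliver 0→2 → N2(part t1 [-])
[3] deliver 2→0 → ∅
[4] deliver 0→1 → N1(part t1 [-])
[5] deliver 1→0 → N0(coor t1 [s])
[6] deliver 0→2 → N2(part t1 [s])
[7] propose(0,'y') → N0(coor t2 [s])
[8] deliver 0→2 → N2(part t2 [s])
[9] deliver 2→0 → ∅
[10] deliver 2→0 → ∅
[11] deliver 1→2 → ∅
[12] deliver 0→1 → N1(part t1 [s])
[13] deliver 1→0 → ∅
[14] deliver 0→1 → N1(part t2 [s])
[15] deliver 2→1 → ∅
[16] crash(2) → N2(✗part t2 [s])
[17] propose(0,'p') → N0(coor t3 [s])
[18] deliver 0→1 → N1(part t3 [s])
[19] deliver 1→0 → ∅

no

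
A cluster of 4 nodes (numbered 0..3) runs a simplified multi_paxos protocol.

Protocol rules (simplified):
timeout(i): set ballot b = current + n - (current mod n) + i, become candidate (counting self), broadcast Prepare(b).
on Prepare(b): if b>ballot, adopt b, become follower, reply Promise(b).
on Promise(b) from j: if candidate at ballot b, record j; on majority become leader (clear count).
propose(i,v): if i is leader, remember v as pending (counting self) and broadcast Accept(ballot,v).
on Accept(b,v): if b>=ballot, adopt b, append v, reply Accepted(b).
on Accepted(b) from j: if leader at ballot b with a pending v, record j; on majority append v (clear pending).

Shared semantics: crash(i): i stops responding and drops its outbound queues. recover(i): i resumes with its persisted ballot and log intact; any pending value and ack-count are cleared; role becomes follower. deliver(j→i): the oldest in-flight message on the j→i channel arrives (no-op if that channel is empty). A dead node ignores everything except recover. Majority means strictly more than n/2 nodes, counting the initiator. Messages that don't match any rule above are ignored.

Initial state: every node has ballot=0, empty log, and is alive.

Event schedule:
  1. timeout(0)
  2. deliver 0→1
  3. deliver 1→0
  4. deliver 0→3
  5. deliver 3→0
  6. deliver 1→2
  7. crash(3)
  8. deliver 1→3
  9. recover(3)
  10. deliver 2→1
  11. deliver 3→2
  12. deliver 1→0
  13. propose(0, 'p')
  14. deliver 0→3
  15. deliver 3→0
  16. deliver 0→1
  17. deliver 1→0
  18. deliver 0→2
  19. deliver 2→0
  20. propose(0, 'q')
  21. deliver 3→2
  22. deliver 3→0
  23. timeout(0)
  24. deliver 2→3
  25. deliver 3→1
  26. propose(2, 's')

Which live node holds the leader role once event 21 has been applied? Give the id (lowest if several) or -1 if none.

e1 timeout(0): 0[cand,b=4,-]
e2 deliver 0→1: 1[foll,b=4,-]
e3 deliver 1→0: ·
e4 deliver 0→3: 3[foll,b=4,-]
e5 deliver 3→0: 0[lead,b=4,-]
e6 deliver 1→2: ·
e7 crash(3): 3[✗foll,b=4,-]
e8 deliver 1→3: ·
e9 recover(3): 3[foll,b=4,-]
e10 deliver 2→1: ·
e11 deliver 3→2: ·
e12 deliver 1→0: ·
e13 propose(0,'p'): ·
e14 deliver 0→3: 3[foll,b=4,p]
e15 deliver 3→0: ·
e16 deliver 0→1: 1[foll,b=4,p]
e17 deliver 1→0: 0[lead,b=4,p]
e18 deliver 0→2: 2[foll,b=4,-]
e19 deliver 2→0: ·
e20 propose(0,'q'): ·
e21 deliver 3→2: ·

0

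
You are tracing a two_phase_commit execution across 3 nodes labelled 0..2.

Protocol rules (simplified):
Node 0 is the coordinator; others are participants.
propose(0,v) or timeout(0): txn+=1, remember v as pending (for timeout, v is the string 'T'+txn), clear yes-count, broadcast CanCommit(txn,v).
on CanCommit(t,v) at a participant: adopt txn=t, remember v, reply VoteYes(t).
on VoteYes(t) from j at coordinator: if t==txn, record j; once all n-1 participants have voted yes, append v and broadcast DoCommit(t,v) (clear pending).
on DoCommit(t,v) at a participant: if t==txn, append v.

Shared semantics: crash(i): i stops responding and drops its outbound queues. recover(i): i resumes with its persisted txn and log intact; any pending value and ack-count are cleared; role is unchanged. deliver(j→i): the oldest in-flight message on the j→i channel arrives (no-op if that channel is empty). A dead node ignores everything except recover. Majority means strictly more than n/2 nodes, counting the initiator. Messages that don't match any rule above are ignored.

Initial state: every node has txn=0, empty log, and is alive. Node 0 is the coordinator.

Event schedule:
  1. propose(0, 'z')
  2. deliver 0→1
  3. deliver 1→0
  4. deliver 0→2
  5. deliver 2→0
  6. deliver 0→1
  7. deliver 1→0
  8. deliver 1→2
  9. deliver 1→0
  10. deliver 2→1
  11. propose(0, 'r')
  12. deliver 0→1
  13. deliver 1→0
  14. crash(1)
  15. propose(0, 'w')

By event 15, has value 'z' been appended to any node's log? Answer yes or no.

yes

e1 propose(0,'z'): 0[coor,t=1,-]
e2 deliver 0→1: 1[part,t=1,-]
e3 deliver 1→0: ·
e4 deliver 0→2: 2[part,t=1,-]
e5 deliver 2→0: 0[coor,t=1,z]
e6 deliver 0→1: 1[part,t=1,z]
e7 deliver 1→0: ·
e8 deliver 1→2: ·
e9 deliver 1→0: ·
e10 deliver 2→1: ·
e11 propose(0,'r'): 0[coor,t=2,z]
e12 deliver 0→1: 1[part,t=2,z]
e13 deliver 1→0: ·
e14 crash(1): 1[✗part,t=2,z]
e15 propose(0,'w'): 0[coor,t=3,z]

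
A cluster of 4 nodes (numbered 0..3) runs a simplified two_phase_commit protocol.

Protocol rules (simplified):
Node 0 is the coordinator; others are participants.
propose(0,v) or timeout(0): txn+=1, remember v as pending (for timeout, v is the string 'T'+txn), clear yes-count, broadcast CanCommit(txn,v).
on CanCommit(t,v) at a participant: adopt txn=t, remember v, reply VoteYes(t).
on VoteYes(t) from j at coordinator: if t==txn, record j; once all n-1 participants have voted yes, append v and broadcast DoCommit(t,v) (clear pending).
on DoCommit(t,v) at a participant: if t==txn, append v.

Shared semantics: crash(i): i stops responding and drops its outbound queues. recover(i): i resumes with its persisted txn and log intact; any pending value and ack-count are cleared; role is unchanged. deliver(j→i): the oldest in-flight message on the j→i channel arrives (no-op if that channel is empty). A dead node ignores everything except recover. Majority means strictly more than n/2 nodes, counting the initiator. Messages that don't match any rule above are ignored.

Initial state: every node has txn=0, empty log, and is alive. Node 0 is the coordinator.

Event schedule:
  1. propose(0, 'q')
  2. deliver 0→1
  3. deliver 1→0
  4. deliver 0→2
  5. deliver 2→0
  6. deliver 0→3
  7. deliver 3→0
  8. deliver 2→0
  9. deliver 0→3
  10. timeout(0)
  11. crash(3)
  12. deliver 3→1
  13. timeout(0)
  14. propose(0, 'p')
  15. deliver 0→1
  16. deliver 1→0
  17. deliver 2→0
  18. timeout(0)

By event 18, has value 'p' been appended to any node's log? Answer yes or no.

no

e1 propose(0,'q'): 0[coor,t=1,-]
e2 deliver 0→1: 1[part,t=1,-]
e3 deliver 1→0: ·
e4 deliver 0→2: 2[part,t=1,-]
e5 deliver 2→0: ·
e6 deliver 0→3: 3[part,t=1,-]
e7 deliver 3→0: 0[coor,t=1,q]
e8 deliver 2→0: ·
e9 deliver 0→3: 3[part,t=1,q]
e10 timeout(0): 0[coor,t=2,q]
e11 crash(3): 3[✗part,t=1,q]
e12 deliver 3→1: ·
e13 timeout(0): 0[coor,t=3,q]
e14 propose(0,'p'): 0[coor,t=4,q]
e15 deliver 0→1: 1[part,t=1,q]
e16 deliver 1→0: ·
e17 deliver 2→0: ·
e18 timeout(0): 0[coor,t=5,q]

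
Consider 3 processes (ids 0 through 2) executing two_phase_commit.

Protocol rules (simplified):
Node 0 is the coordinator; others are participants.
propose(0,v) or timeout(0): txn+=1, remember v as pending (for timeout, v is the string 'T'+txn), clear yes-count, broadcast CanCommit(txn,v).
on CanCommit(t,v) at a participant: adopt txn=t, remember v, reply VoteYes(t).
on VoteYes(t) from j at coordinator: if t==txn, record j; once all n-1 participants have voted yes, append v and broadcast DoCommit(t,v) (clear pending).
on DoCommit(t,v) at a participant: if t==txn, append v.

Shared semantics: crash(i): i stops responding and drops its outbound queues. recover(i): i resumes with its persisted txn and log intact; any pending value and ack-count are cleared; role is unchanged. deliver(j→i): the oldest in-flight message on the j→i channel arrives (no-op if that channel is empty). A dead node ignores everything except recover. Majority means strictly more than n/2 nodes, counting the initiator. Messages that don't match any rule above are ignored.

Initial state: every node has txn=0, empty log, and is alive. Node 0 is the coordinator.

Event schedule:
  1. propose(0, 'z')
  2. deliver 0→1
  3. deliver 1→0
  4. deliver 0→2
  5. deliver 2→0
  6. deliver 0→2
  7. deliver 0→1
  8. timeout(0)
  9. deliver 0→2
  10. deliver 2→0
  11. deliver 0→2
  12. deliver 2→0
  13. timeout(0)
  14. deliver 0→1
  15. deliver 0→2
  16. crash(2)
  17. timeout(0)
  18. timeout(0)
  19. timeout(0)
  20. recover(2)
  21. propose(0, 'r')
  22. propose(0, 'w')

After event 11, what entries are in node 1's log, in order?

z

after 1 — propose(0,'z'): n0:coor/t1/[-]
after 2 — deliver 0→1: n1:part/t1/[-]
after 3 — deliver 1→0: ·
after 4 — deliver 0→2: n2:part/t1/[-]
after 5 — deliver 2→0: n0:coor/t1/[z]
after 6 — deliver 0→2: n2:part/t1/[z]
after 7 — deliver 0→1: n1:part/t1/[z]
after 8 — timeout(0): n0:coor/t2/[z]
after 9 — deliver 0→2: n2:part/t2/[z]
after 10 — deliver 2→0: ·
after 11 — deliver 0→2: ·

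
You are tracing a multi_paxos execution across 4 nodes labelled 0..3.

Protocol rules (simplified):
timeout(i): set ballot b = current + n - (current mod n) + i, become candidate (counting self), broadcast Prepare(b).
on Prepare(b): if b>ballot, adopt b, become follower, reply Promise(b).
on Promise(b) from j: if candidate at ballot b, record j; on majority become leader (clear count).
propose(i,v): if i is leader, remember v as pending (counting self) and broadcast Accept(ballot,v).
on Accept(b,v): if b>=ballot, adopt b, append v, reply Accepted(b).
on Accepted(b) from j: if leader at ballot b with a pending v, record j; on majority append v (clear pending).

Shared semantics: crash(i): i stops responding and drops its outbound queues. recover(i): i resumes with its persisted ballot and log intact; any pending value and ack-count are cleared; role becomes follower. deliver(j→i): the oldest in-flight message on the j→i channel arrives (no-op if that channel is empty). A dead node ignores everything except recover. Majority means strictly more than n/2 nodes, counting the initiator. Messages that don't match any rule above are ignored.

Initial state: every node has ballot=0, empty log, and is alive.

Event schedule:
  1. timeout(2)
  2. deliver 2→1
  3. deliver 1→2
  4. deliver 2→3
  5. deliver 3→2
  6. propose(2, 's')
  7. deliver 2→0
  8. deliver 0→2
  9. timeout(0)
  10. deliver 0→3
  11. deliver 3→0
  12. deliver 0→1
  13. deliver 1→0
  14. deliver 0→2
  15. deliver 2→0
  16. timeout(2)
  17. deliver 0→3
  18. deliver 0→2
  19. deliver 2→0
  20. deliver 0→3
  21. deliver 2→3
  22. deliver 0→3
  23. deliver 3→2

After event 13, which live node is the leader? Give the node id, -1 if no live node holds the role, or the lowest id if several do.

after 1 — timeout(2): n2:cand/b6/[-]
after 2 — deliver 2→1: n1:foll/b6/[-]
after 3 — deliver 1→2: ·
after 4 — deliver 2→3: n3:foll/b6/[-]
after 5 — deliver 3→2: n2:lead/b6/[-]
after 6 — propose(2,'s'): ·
after 7 — deliver 2→0: n0:foll/b6/[-]
after 8 — deliver 0→2: ·
after 9 — timeout(0): n0:cand/b8/[-]
after 10 — deliver 0→3: n3:foll/b8/[-]
after 11 — deliver 3→0: ·
after 12 — deliver 0→1: n1:foll/b8/[-]
after 13 — deliver 1→0: n0:lead/b8/[-]

0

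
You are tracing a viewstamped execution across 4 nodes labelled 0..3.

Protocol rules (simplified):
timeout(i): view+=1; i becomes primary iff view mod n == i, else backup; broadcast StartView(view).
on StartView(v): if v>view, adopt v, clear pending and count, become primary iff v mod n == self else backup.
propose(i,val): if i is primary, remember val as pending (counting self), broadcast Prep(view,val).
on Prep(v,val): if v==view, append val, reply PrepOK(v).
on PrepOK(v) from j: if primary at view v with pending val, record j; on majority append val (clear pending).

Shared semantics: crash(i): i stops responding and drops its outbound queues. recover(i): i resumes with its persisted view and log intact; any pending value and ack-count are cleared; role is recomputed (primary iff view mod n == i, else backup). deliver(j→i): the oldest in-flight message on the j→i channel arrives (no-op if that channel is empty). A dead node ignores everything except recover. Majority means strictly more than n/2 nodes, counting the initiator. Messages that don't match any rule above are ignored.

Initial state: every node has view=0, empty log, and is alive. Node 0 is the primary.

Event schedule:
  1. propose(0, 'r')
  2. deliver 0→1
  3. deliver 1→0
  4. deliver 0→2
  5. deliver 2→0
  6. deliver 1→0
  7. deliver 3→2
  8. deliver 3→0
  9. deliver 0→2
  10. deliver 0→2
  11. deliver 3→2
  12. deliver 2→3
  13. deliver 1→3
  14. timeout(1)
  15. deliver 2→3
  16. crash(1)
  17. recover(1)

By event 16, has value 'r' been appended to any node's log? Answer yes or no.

yes

e1 propose(0,'r'): ·
e2 deliver 0→1: 1[back,v=0,r]
e3 deliver 1→0: ·
e4 deliver 0→2: 2[back,v=0,r]
e5 deliver 2→0: 0[prim,v=0,r]
e6 deliver 1→0: ·
e7 deliver 3→2: ·
e8 deliver 3→0: ·
e9 deliver 0→2: ·
e10 deliver 0→2: ·
e11 deliver 3→2: ·
e12 deliver 2→3: ·
e13 deliver 1→3: ·
e14 timeout(1): 1[prim,v=1,r]
e15 deliver 2→3: ·
e16 crash(1): 1[✗prim,v=1,r]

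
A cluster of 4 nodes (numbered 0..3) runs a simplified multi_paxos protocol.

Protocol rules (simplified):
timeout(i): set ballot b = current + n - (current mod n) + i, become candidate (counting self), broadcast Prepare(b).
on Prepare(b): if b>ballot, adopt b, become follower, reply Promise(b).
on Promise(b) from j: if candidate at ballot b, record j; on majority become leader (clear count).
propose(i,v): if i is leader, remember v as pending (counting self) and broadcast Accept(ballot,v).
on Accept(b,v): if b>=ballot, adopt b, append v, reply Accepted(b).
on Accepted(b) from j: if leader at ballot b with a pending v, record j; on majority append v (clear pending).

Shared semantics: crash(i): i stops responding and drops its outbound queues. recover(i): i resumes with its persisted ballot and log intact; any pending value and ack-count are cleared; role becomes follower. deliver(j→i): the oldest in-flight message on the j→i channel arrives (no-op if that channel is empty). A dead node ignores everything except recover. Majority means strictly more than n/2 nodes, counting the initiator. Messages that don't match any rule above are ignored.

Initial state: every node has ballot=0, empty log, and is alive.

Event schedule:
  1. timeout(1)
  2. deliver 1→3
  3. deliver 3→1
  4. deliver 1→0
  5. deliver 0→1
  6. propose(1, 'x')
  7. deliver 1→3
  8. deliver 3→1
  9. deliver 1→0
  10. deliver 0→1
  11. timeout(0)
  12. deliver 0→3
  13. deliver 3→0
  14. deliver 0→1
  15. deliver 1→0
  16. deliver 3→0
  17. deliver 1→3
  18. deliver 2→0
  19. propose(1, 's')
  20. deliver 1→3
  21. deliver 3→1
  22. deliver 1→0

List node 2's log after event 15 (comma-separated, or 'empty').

after 1 — timeout(1): n1:cand/b5/[-]
after 2 — deliver 1→3: n3:foll/b5/[-]
after 3 — deliver 3→1: ·
after 4 — deliver 1→0: n0:foll/b5/[-]
after 5 — deliver 0→1: n1:lead/b5/[-]
after 6 — propose(1,'x'): ·
after 7 — deliver 1→3: n3:foll/b5/[x]
after 8 — deliver 3→1: ·
after 9 — deliver 1→0: n0:foll/b5/[x]
after 10 — deliver 0→1: n1:lead/b5/[x]
after 11 — timeout(0): n0:cand/b8/[x]
after 12 — deliver 0→3: n3:foll/b8/[x]
after 13 — deliver 3→0: ·
after 14 — deliver 0→1: n1:foll/b8/[x]
after 15 — deliver 1→0: n0:lead/b8/[x]

empty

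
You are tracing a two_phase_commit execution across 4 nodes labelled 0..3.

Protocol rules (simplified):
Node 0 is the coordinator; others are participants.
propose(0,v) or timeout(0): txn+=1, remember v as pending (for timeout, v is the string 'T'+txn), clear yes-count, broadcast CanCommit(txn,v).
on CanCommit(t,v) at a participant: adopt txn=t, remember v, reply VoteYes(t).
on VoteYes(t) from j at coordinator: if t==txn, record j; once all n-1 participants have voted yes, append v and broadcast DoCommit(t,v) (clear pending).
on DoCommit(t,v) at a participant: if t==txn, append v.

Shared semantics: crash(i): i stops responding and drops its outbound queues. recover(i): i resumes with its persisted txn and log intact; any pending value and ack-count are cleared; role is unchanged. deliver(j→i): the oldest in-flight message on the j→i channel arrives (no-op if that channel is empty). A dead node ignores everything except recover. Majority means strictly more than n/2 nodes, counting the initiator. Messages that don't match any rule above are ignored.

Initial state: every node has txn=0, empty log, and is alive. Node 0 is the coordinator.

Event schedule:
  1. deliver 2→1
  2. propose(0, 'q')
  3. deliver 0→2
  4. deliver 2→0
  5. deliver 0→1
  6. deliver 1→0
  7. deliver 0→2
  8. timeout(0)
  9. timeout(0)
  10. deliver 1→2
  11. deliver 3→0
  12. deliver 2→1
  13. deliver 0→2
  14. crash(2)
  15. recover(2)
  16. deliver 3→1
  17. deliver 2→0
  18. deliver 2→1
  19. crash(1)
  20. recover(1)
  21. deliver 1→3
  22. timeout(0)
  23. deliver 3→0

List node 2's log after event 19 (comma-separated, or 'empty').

empty

e1 deliver 2→1: ·
e2 propose(0,'q'): 0[coor,t=1,-]
e3 deliver 0→2: 2[part,t=1,-]
e4 deliver 2→0: ·
e5 deliver 0→1: 1[part,t=1,-]
e6 deliver 1→0: ·
e7 deliver 0→2: ·
e8 timeout(0): 0[coor,t=2,-]
e9 timeout(0): 0[coor,t=3,-]
e10 deliver 1→2: ·
e11 deliver 3→0: ·
e12 deliver 2→1: ·
e13 deliver 0→2: 2[part,t=2,-]
e14 crash(2): 2[✗part,t=2,-]
e15 recover(2): 2[part,t=2,-]
e16 deliver 3→1: ·
e17 deliver 2→0: ·
e18 deliver 2→1: ·
e19 crash(1): 1[✗part,t=1,-]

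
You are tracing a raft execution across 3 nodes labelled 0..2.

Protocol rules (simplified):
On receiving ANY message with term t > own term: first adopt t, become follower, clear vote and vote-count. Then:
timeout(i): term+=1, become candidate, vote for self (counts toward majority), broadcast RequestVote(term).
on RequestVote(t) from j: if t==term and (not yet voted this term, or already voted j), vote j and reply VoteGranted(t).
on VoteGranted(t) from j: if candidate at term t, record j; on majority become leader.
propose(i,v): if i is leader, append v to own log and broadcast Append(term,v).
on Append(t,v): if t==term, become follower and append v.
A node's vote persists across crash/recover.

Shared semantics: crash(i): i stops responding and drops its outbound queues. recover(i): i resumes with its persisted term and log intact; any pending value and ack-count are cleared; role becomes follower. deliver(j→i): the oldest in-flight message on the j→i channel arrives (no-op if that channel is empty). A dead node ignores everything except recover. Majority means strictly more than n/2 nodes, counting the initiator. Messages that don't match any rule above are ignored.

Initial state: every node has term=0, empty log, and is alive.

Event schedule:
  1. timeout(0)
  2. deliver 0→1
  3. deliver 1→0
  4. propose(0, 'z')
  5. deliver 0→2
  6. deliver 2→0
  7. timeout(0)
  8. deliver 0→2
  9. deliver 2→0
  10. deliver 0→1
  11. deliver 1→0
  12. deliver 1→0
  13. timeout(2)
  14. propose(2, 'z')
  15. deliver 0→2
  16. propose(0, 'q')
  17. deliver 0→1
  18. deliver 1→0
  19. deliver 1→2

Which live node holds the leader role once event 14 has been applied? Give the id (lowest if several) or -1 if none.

1. timeout(0):  <0:cand t1 ->
2. deliver 0→1:  <1:foll t1 ->
3. deliver 1→0:  <0:lead t1 ->
4. propose(0,'z'):  <0:lead t1 z>
5. deliver 0→2:  <2:foll t1 ->
6. deliver 2→0:  nop
7. timeout(0):  <0:cand t2 z>
8. deliver 0→2:  <2:foll t1 z>
9. deliver 2→0:  nop
10. deliver 0→1:  <1:foll t1 z>
11. deliver 1→0:  nop
12. deliver 1→0:  nop
13. timeout(2):  <2:cand t2 z>
14. propose(2,'z'):  nop

-1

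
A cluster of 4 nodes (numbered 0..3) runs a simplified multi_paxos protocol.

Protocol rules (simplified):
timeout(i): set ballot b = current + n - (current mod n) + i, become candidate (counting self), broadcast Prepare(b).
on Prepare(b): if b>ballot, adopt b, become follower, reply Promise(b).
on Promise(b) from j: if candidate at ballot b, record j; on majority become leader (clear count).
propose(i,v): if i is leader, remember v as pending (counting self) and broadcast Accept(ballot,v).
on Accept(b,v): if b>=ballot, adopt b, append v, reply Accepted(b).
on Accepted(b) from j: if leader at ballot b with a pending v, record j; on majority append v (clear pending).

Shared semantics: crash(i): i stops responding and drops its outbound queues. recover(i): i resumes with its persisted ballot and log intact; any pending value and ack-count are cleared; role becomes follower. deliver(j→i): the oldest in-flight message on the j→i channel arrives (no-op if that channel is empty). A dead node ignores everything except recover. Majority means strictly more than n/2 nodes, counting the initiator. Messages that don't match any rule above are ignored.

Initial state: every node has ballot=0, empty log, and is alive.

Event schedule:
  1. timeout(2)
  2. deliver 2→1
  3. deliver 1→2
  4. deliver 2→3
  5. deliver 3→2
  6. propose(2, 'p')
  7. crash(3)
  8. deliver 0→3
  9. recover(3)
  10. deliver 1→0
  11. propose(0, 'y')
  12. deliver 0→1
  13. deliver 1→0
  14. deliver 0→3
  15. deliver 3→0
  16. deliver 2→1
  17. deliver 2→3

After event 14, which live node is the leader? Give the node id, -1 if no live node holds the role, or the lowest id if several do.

2

step 1 timeout(2): 2={cand,b=6,log=-}
step 2 deliver 2→1: 1={foll,b=6,log=-}
step 3 deliver 1→2: —
step 4 deliver 2→3: 3={foll,b=6,log=-}
step 5 deliver 3→2: 2={lead,b=6,log=-}
step 6 propose(2,'p'): —
step 7 crash(3): 3={✗foll,b=6,log=-}
step 8 deliver 0→3: —
step 9 recover(3): 3={foll,b=6,log=-}
step 10 deliver 1→0: —
step 11 propose(0,'y'): —
step 12 deliver 0→1: —
step 13 deliver 1→0: —
step 14 deliver 0→3: —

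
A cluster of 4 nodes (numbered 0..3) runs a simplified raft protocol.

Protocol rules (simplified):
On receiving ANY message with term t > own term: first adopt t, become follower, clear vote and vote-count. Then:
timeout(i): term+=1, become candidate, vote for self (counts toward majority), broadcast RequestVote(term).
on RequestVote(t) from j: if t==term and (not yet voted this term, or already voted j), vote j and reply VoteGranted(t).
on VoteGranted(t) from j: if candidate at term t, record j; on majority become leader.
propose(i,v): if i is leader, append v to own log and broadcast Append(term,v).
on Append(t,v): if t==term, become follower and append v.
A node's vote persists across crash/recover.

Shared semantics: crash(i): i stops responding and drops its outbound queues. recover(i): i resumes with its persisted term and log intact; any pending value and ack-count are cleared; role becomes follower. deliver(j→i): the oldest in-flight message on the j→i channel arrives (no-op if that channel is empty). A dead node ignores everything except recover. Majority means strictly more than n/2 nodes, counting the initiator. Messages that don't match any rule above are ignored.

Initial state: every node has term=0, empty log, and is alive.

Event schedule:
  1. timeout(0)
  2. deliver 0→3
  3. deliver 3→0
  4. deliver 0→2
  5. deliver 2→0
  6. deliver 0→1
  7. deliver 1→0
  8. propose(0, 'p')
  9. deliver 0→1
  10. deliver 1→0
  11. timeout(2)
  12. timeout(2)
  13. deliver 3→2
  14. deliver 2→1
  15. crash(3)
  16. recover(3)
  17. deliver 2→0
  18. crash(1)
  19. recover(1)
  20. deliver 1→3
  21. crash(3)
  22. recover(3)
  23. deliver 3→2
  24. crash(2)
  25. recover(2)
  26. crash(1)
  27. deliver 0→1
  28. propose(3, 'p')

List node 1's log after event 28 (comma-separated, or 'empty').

1. timeout(0):  <0:cand t1 ->
2. deliver 0→3:  <3:foll t1 ->
3. deliver 3→0:  nop
4. deliver 0→2:  <2:foll t1 ->
5. deliver 2→0:  <0:lead t1 ->
6. deliver 0→1:  <1:foll t1 ->
7. deliver 1→0:  nop
8. propose(0,'p'):  <0:lead t1 p>
9. deliver 0→1:  <1:foll t1 p>
10. deliver 1→0:  nop
11. timeout(2):  <2:cand t2 ->
12. timeout(2):  <2:cand t3 ->
13. deliver 3→2:  nop
14. deliver 2→1:  <1:foll t2 p>
15. crash(3):  <3:✗foll t1 ->
16. recover(3):  <3:foll t1 ->
17. deliver 2→0:  <0:foll t2 p>
18. crash(1):  <1:✗foll t2 p>
19. recover(1):  <1:foll t2 p>
20. deliver 1→3:  nop
21. crash(3):  <3:✗foll t1 ->
22. recover(3):  <3:foll t1 ->
23. deliver 3→2:  nop
24. crash(2):  <2:✗cand t3 ->
25. recover(2):  <2:foll t3 ->
26. crash(1):  <1:✗foll t2 p>
27. deliver 0→1:  nop
28. propose(3,'p'):  nop

p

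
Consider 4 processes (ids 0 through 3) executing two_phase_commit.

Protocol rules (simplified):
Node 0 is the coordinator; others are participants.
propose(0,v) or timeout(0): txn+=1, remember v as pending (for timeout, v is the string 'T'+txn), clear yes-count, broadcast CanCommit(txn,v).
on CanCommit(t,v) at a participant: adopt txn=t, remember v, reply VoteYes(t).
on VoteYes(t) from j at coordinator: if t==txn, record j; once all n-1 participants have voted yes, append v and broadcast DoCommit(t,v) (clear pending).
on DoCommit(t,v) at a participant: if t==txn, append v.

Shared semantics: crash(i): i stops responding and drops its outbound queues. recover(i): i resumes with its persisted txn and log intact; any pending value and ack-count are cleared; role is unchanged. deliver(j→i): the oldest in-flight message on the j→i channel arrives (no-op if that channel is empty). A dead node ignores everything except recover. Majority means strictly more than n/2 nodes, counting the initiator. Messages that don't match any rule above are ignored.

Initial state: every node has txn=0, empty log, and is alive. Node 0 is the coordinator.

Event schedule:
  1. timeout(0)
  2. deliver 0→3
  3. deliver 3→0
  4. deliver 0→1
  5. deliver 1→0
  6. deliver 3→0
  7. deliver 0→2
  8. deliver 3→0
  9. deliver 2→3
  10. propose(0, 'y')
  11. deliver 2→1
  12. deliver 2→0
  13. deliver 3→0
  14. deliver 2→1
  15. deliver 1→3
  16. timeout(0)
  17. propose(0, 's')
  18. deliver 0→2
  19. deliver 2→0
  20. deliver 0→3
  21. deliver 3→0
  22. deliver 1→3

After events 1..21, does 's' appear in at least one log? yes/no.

after 1 — timeout(0): n0:coor/t1/[-]
after 2 — deliver 0→3: n3:part/t1/[-]
after 3 — deliver 3→0: ·
after 4 — deliver 0→1: n1:part/t1/[-]
after 5 — deliver 1→0: ·
after 6 — deliver 3→0: ·
after 7 — deliver 0→2: n2:part/t1/[-]
after 8 — deliver 3→0: ·
after 9 — deliver 2→3: ·
after 10 — propose(0,'y'): n0:coor/t2/[-]
after 11 — deliver 2→1: ·
after 12 — deliver 2→0: ·
after 13 — deliver 3→0: ·
after 14 — deliver 2→1: ·
after 15 — deliver 1→3: ·
after 16 — timeout(0): n0:coor/t3/[-]
after 17 — propose(0,'s'): n0:coor/t4/[-]
after 18 — deliver 0→2: n2:part/t2/[-]
after 19 — deliver 2→0: ·
after 20 — deliver 0→3: n3:part/t2/[-]
after 21 — deliver 3→0: ·

no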